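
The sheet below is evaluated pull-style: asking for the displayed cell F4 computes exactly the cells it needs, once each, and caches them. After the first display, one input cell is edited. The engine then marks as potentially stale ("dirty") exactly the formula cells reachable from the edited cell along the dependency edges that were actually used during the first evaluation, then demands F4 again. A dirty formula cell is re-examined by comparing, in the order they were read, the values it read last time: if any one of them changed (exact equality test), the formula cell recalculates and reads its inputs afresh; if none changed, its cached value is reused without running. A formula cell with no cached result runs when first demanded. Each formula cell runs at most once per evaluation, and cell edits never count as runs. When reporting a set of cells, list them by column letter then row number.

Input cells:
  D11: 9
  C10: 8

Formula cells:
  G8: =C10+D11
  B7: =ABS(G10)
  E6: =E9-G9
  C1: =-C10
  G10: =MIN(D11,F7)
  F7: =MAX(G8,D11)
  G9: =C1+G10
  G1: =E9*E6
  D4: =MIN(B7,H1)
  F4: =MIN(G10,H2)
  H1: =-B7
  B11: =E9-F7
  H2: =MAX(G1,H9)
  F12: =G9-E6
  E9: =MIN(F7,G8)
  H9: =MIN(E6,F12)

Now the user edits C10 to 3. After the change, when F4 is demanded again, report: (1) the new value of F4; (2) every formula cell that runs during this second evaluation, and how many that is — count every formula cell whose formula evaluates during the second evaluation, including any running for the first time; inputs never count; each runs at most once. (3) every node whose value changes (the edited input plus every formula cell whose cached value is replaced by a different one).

First demand of the output computes:
  C1 = -(8) = -8
  G8 = 8 + 9 = 17
  F7 = MAX(17, 9) = 17
  E9 = MIN(17, 17) = 17
  G10 = MIN(9, 17) = 9
  G9 = -8 + 9 = 1
  E6 = 17 - 1 = 16
  F12 = 1 - 16 = -15
  G1 = 17 * 16 = 272
  H9 = MIN(16, -15) = -15
  H2 = MAX(272, -15) = 272
  F4 = MIN(9, 272) = 9

After the edit, cleaning proceeds:
  C1: a read changed (C10 8->3) — executes, giving -3.
  G8: a read changed (C10 8->3) — executes, giving 12.
  F7: a read changed (G8 17->12) — executes, giving 12.
  E9: a read changed (F7 17->12; G8 17->12) — executes, giving 12.
  G10: a read changed (F7 17->12) — executes, giving 9 — identical to its old value.
  G9: a read changed (C1 -8->-3) — executes, giving 6.
  E6: a read changed (E9 17->12; G9 1->6) — executes, giving 6.
  F12: a read changed (G9 1->6; E6 16->6) — executes, giving 0.
  G1: a read changed (E9 17->12; E6 16->6) — executes, giving 72.
  H9: a read changed (E6 16->6; F12 -15->0) — executes, giving 0.
  H2: a read changed (G1 272->72; H9 -15->0) — executes, giving 72.
  F4: a read changed (H2 272->72) — executes, giving 9 — identical to its old value.

Demanding F4 again yields 9.
12 formula cells run: C1, E6, E9, F4, F7, F12, G1, G8, G9, G10, H2, H9.
The nodes whose values change: C1, C10, E6, E9, F7, F12, G1, G8, G9, H2, H9.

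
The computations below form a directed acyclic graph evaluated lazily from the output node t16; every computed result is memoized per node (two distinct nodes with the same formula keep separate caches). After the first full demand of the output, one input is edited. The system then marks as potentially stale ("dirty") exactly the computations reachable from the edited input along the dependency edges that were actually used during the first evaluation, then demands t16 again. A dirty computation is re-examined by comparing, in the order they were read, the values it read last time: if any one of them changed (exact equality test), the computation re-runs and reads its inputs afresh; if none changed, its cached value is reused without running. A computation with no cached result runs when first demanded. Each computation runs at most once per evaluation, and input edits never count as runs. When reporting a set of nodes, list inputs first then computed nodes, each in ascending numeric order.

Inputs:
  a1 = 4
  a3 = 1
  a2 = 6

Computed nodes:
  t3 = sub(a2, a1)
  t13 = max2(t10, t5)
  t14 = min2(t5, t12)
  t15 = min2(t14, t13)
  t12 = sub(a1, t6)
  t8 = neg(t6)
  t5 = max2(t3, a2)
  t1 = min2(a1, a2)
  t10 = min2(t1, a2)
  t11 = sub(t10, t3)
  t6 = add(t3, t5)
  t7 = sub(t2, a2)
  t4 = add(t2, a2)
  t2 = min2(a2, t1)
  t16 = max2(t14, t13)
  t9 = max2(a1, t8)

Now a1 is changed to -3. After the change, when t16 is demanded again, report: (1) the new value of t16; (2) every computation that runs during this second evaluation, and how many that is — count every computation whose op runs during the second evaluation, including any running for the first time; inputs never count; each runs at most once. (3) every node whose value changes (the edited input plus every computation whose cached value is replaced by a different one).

Demanding t16 again yields 9.
9 computations run: t1, t3, t5, t6, t10, t12, t13, t14, t16.
The nodes whose values change: a1, t1, t3, t5, t6, t10, t12, t13, t14, t16.

First demand of the output computes:
  t1 = min2(4, 6) = 4
  t3 = sub(6, 4) = 2
  t5 = max2(2, 6) = 6
  t6 = add(2, 6) = 8
  t10 = min2(4, 6) = 4
  t12 = sub(4, 8) = -4
  t13 = max2(4, 6) = 6
  t14 = min2(6, -4) = -4
  t16 = max2(-4, 6) = 6

After the edit, cleaning proceeds:
  t1: a read changed (a1 4->-3) — executes, giving -3.
  t3: a read changed (a1 4->-3) — executes, giving 9.
  t5: a read changed (t3 2->9) — executes, giving 9.
  t6: a read changed (t3 2->9; t5 6->9) — executes, giving 18.
  t10: a read changed (t1 4->-3) — executes, giving -3.
  t12: a read changed (a1 4->-3; t6 8->18) — executes, giving -21.
  t13: a read changed (t10 4->-3; t5 6->9) — executes, giving 9.
  t14: a read changed (t5 6->9; t12 -4->-21) — executes, giving -21.
  t16: a read changed (t14 -4->-21; t13 6->9) — executes, giving 9.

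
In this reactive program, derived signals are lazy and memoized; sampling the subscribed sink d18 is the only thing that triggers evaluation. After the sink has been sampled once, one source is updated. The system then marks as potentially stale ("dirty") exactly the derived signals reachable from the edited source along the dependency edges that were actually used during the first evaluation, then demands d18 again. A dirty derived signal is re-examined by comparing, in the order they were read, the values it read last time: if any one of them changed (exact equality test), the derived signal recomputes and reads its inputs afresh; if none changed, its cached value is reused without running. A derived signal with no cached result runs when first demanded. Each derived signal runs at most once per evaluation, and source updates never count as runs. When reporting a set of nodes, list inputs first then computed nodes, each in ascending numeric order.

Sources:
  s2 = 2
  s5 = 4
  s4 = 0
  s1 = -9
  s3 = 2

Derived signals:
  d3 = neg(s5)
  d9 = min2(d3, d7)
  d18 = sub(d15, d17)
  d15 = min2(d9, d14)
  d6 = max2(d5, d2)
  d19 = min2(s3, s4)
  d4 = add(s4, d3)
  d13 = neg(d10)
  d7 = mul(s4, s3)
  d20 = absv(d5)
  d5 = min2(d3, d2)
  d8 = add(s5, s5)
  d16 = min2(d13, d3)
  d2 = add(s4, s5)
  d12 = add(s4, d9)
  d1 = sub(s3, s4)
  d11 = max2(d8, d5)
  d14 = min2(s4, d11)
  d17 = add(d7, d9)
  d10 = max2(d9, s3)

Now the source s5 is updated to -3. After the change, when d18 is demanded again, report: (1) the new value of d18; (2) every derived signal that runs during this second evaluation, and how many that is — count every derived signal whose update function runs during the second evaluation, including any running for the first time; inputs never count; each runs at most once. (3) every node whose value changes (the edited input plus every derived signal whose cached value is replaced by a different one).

Demanding d18 again yields -3.
10 derived signals run: d2, d3, d5, d8, d9, d11, d14, d15, d17, d18.
The nodes whose values change: s5, d2, d3, d5, d8, d9, d11, d14, d15, d17, d18.

First demand of the output computes:
  d2 = add(0, 4) = 4
  d3 = neg(4) = -4
  d5 = min2(-4, 4) = -4
  d7 = mul(0, 2) = 0
  d8 = add(4, 4) = 8
  d9 = min2(-4, 0) = -4
  d11 = max2(8, -4) = 8
  d14 = min2(0, 8) = 0
  d15 = min2(-4, 0) = -4
  d17 = add(0, -4) = -4
  d18 = sub(-4, -4) = 0

After the edit, cleaning proceeds:
  d2: a read changed (s5 4->-3) — executes, giving -3.
  d3: a read changed (s5 4->-3) — executes, giving 3.
  d5: a read changed (d3 -4->3; d2 4->-3) — executes, giving -3.
  d8: a read changed (s5 4->-3; s5 4->-3) — executes, giving -6.
  d9: a read changed (d3 -4->3) — executes, giving 0.
  d11: a read changed (d8 8->-6; d5 -4->-3) — executes, giving -3.
  d14: a read changed (d11 8->-3) — executes, giving -3.
  d15: a read changed (d9 -4->0; d14 0->-3) — executes, giving -3.
  d17: a read changed (d9 -4->0) — executes, giving 0.
  d18: a read changed (d15 -4->-3; d17 -4->0) — executes, giving -3.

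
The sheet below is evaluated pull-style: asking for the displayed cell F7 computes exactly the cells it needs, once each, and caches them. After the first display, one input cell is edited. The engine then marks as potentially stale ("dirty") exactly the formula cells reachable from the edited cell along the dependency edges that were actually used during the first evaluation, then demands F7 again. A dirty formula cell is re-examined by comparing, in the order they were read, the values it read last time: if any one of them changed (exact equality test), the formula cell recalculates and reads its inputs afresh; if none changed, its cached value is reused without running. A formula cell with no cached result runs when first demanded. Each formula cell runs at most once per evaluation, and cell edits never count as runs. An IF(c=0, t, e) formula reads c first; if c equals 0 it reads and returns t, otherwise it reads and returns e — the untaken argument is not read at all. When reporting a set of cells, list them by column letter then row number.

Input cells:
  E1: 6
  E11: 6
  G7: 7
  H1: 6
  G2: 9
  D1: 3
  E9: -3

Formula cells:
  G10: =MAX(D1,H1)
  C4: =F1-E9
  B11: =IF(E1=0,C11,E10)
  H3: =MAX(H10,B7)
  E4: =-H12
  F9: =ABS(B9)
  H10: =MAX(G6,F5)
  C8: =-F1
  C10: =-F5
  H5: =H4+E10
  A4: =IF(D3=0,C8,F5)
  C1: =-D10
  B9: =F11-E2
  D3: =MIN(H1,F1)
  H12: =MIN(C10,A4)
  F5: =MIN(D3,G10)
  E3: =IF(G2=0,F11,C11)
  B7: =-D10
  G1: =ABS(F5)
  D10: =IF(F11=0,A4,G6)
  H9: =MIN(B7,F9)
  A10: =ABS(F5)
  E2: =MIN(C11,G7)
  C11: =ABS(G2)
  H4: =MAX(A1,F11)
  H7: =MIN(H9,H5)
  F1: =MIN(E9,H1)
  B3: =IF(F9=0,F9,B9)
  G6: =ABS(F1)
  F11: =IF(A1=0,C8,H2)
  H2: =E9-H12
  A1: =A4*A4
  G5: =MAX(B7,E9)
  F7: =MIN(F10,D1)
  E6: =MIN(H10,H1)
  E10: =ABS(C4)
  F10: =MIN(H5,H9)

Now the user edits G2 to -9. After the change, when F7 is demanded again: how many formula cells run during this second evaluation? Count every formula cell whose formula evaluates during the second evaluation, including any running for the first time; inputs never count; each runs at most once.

1 formula cells run: C11.
Note the absorption at C11: it re-runs yet its value is the same, leaving the output's value untouched.

First demand of the output computes:
  C11 = ABS(9) = 9
  E2 = MIN(9, 7) = 7
  F1 = MIN(-3, 6) = -3
  C4 = -3 - -3 = 0
  D3 = MIN(6, -3) = -3
  E10 = ABS(0) = 0
  G10 = MAX(3, 6) = 6
  F5 = MIN(-3, 6) = -3
  A4 = IF(D3=0: D3=-3 -> else branch F5) = -3
  A1 = -3 * -3 = 9
  C10 = -(-3) = 3
  H12 = MIN(3, -3) = -3
  H2 = -3 - -3 = 0
  F11 = IF(A1=0: A1=9 -> else branch H2) = 0
  B9 = 0 - 7 = -7
  D10 = IF(F11=0: F11=0 -> then branch A4) = -3
  B7 = -(-3) = 3
  F9 = ABS(-7) = 7
  H4 = MAX(9, 0) = 9
  H5 = 9 + 0 = 9
  H9 = MIN(3, 7) = 3
  F10 = MIN(9, 3) = 3
  F7 = MIN(3, 3) = 3

After the edit, cleaning proceeds:
  C11: a read changed (G2 9->-9) — executes, giving 9 — identical to its old value.
  E2: dirty, but its reads are unchanged (C11 unchanged, G7 unchanged); cached 7 stands.
  B9: dirty, but its reads are unchanged (F11 unchanged, E2 unchanged); cached -7 stands.
  F9: dirty, but its reads are unchanged (B9 unchanged); cached 7 stands.
  H9: dirty, but its reads are unchanged (B7 unchanged, F9 unchanged); cached 3 stands.
  F10: dirty, but its reads are unchanged (H5 unchanged, H9 unchanged); cached 3 stands.
  F7: dirty, but its reads are unchanged (F10 unchanged, D1 unchanged); cached 3 stands.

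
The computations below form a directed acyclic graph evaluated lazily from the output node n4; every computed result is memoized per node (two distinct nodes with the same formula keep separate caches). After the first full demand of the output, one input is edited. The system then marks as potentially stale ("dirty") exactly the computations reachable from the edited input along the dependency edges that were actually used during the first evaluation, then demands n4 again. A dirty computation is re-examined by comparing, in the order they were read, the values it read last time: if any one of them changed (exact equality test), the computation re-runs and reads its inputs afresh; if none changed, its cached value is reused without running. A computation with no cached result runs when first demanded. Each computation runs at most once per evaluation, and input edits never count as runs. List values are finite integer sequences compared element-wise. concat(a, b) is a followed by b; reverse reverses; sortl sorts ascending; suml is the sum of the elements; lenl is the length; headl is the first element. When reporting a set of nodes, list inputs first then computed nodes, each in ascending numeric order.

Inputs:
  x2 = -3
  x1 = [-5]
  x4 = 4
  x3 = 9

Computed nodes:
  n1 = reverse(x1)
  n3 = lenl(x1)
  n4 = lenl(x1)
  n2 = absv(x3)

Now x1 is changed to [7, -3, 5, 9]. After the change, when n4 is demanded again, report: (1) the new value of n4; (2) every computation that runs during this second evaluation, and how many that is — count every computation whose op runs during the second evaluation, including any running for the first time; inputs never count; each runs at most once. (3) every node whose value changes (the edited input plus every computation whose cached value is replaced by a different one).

First demand of the output computes:
  n4 = lenl([-5]) = 1

After the edit, cleaning proceeds:
  n4: a read changed (x1 [-5]->[7, -3, 5, 9]) — executes, giving 4.

Demanding n4 again yields 4.
1 computations run: n4.
The nodes whose values change: x1, n4.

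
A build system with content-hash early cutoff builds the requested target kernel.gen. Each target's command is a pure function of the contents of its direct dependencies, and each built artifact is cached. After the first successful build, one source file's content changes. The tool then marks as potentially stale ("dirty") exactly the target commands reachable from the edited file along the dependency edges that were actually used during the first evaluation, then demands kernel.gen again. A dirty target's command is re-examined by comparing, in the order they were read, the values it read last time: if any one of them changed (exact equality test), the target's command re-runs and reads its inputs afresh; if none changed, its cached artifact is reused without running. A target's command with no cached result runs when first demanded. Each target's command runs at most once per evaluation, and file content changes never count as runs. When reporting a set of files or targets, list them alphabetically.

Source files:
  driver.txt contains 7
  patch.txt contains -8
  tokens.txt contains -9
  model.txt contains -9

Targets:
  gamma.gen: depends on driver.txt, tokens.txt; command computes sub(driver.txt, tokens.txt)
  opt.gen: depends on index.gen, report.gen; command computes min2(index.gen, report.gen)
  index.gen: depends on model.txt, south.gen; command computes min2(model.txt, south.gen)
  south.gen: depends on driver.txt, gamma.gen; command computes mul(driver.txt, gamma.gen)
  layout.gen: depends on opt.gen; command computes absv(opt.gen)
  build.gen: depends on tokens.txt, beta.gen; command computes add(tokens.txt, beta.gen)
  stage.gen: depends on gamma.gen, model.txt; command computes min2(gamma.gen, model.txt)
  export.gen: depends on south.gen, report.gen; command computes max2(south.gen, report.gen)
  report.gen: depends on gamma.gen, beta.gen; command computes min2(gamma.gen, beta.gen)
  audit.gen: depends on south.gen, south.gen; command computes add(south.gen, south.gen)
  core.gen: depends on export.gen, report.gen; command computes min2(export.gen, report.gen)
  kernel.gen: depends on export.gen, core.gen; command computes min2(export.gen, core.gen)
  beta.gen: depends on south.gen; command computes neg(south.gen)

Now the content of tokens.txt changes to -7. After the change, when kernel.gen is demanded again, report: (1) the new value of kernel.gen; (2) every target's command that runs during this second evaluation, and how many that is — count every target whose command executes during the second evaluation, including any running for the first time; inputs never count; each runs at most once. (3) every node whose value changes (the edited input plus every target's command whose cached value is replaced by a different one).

First evaluation (everything demanded from the output):
  gamma.gen = sub(7, -9) = 16
  south.gen = mul(7, 16) = 112
  beta.gen = neg(112) = -112
  report.gen = min2(16, -112) = -112
  export.gen = max2(112, -112) = 112
  core.gen = min2(112, -112) = -112
  kernel.gen = min2(112, -112) = -112

Propagation after the edit:
  gamma.gen: runs — tokens.txt -9->-7; result 14.
  south.gen: runs — gamma.gen 16->14; result 98.
  beta.gen: runs — south.gen 112->98; result -98.
  report.gen: runs — gamma.gen 16->14; beta.gen -112->-98; result -98.
  export.gen: runs — south.gen 112->98; report.gen -112->-98; result 98.
  core.gen: runs — export.gen 112->98; report.gen -112->-98; result -98.
  kernel.gen: runs — export.gen 112->98; core.gen -112->-98; result -98.

New value of kernel.gen: -98.
Target commands that run: beta.gen, core.gen, export.gen, gamma.gen, kernel.gen, report.gen, south.gen — 7 in total.
Values that change: beta.gen, core.gen, export.gen, gamma.gen, kernel.gen, report.gen, south.gen, tokens.txt.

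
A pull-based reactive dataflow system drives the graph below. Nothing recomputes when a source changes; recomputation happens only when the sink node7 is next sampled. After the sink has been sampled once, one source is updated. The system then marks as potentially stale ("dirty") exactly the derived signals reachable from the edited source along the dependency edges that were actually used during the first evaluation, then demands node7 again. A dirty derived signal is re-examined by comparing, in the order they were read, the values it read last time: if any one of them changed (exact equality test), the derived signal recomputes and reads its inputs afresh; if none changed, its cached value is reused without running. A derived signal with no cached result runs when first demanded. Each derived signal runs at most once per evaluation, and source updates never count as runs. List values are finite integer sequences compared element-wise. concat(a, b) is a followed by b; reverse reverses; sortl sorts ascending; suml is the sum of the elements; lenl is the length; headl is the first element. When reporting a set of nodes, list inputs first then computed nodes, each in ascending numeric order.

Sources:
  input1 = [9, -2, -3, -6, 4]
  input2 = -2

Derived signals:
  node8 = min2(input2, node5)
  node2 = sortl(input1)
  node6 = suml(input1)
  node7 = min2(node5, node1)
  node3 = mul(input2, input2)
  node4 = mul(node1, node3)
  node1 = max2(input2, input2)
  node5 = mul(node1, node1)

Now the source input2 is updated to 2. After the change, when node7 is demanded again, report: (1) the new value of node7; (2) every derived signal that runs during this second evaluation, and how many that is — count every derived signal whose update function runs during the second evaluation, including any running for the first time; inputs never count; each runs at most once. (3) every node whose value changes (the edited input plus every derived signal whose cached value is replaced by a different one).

New value of node7: 2.
Derived signals that run: node1, node5, node7 — 3 in total.
Values that change: input2, node1, node7.

First evaluation (everything demanded from the output):
  node1 = max2(-2, -2) = -2
  node5 = mul(-2, -2) = 4
  node7 = min2(4, -2) = -2

Propagation after the edit:
  node1: runs — input2 -2->2; input2 -2->2; result 2.
  node5: runs — node1 -2->2; node1 -2->2; result 4 (same value as before).
  node7: runs — node1 -2->2; result 2.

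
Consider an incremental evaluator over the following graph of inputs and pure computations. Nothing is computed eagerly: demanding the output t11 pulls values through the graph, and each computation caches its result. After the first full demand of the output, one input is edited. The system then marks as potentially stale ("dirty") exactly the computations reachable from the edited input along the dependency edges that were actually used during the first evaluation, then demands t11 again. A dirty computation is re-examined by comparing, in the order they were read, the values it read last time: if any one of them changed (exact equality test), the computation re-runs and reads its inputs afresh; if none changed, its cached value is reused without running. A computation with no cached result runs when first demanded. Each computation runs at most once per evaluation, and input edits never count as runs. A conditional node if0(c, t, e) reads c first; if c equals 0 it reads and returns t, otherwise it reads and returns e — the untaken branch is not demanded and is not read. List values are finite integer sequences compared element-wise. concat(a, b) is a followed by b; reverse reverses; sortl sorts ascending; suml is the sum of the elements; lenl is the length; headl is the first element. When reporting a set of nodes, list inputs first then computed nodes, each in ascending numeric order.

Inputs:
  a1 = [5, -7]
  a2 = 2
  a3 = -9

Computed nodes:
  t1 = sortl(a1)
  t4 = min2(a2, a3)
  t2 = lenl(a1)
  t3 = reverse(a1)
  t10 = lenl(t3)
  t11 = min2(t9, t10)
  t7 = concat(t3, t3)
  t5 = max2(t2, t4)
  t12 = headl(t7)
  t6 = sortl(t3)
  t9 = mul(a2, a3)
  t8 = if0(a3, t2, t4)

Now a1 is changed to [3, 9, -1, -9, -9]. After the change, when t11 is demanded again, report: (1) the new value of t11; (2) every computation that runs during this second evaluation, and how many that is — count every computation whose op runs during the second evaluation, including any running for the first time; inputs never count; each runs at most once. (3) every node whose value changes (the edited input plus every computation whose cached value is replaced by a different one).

t11 now evaluates to -18.
Run set: t3, t10, t11 (3 run).
Changed values: a1, t3, t10.

Initial pass — values computed on the first demand:
  t3 = reverse([5, -7]) = [-7, 5]
  t9 = mul(2, -9) = -18
  t10 = lenl([-7, 5]) = 2
  t11 = min2(-18, 2) = -18

Second demand — change propagation:
  t3: re-runs because a1 [5, -7]->[3, 9, -1, -9, -9]; new result [-9, -9, -1, 9, 3].
  t10: re-runs because t3 [-7, 5]->[-9, -9, -1, 9, 3]; new result 5.
  t11: re-runs because t10 2->5; new result -18 (unchanged).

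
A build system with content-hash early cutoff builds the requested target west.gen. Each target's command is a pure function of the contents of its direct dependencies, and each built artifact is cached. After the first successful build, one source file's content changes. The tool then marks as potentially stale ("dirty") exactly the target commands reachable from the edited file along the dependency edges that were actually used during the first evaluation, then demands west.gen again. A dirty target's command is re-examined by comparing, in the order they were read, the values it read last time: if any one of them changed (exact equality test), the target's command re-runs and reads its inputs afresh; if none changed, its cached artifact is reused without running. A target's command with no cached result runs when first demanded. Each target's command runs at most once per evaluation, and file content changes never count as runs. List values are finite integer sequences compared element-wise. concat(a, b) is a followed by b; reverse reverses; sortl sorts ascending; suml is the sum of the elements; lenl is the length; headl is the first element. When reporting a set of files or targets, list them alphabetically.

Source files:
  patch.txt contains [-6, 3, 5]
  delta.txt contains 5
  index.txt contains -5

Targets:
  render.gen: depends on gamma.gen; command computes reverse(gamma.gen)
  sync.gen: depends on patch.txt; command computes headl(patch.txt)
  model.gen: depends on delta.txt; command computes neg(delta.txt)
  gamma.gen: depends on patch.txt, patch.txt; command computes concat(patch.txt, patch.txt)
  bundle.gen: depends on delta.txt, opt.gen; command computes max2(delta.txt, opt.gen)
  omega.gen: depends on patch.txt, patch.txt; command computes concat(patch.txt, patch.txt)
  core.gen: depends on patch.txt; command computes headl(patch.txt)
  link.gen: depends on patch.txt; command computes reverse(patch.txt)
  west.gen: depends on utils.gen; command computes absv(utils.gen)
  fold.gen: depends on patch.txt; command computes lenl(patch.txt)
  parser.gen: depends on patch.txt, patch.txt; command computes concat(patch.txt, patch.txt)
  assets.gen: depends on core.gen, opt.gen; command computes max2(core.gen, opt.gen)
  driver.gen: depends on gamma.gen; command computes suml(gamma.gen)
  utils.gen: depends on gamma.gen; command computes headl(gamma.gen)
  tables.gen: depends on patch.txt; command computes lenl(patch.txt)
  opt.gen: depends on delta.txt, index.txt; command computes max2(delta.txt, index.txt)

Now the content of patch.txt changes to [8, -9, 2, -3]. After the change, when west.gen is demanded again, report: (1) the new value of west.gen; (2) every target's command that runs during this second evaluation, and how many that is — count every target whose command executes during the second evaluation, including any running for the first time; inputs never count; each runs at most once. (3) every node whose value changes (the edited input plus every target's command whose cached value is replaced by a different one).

New value of west.gen: 8.
Target commands that run: gamma.gen, utils.gen, west.gen — 3 in total.
Values that change: gamma.gen, patch.txt, utils.gen, west.gen.

First evaluation (everything demanded from the output):
  gamma.gen = concat([-6, 3, 5], [-6, 3, 5]) = [-6, 3, 5, -6, 3, 5]
  utils.gen = headl([-6, 3, 5, -6, 3, 5]) = -6
  west.gen = absv(-6) = 6

Propagation after the edit:
  gamma.gen: runs — patch.txt [-6, 3, 5]->[8, -9, 2, -3]; patch.txt [-6, 3, 5]->[8, -9, 2, -3]; result [8, -9, 2, -3, 8, -9, 2, -3].
  utils.gen: runs — gamma.gen [-6, 3, 5, -6, 3, 5]->[8, -9, 2, -3, 8, -9, 2, -3]; result 8.
  west.gen: runs — utils.gen -6->8; result 8.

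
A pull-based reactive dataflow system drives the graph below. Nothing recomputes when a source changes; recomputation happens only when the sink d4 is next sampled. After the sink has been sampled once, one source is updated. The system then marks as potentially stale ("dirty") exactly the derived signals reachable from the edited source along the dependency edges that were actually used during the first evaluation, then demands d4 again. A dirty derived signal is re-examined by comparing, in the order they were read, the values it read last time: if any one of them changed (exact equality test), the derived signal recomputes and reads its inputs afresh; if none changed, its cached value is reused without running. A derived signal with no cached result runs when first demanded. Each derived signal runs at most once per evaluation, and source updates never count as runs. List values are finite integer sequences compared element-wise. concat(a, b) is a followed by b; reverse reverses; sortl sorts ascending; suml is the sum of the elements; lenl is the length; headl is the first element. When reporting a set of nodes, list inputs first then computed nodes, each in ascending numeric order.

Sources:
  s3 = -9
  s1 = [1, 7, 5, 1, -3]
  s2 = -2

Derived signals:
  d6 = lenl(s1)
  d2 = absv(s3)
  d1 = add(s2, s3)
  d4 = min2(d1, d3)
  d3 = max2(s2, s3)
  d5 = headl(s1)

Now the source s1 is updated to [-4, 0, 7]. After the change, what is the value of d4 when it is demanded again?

First evaluation (everything demanded from the output):
  d1 = add(-2, -9) = -11
  d3 = max2(-2, -9) = -2
  d4 = min2(-11, -2) = -11

Propagation after the edit:
  s1 feeds no computation that the output demands — nothing is marked dirty and nothing runs.

Key observation: s1 is never demanded by the output, so the edit triggers no recomputation at all.

New value of d4: -11.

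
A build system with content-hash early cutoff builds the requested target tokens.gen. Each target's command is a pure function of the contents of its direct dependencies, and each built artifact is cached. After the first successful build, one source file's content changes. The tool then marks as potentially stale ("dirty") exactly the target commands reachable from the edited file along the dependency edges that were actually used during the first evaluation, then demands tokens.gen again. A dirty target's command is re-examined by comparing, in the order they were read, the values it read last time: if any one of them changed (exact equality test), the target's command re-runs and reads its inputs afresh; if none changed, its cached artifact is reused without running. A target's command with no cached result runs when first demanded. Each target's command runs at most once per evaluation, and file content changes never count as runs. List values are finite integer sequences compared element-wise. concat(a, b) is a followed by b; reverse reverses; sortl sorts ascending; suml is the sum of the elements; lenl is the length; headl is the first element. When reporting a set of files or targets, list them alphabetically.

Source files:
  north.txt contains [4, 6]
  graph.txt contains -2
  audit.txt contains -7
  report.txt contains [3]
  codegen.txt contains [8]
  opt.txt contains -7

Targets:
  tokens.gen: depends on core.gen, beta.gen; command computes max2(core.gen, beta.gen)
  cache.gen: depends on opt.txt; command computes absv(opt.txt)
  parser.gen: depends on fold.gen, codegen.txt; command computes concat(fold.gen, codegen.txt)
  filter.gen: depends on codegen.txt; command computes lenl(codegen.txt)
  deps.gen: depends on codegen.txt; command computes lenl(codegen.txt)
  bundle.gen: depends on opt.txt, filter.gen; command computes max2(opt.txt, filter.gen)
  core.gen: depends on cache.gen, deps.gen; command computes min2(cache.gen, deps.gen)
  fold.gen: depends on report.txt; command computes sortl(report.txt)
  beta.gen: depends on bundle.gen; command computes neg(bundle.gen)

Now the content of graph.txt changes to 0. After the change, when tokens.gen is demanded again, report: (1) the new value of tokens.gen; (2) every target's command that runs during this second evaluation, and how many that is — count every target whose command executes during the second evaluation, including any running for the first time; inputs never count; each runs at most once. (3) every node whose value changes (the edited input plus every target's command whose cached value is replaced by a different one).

New value of tokens.gen: 1.
Target commands that run: none — 0 in total.
Values that change: graph.txt.
Key observation: graph.txt is never demanded by the output, so the edit triggers no recomputation at all.

First evaluation (everything demanded from the output):
  cache.gen = absv(-7) = 7
  deps.gen = lenl([8]) = 1
  core.gen = min2(7, 1) = 1
  filter.gen = lenl([8]) = 1
  bundle.gen = max2(-7, 1) = 1
  beta.gen = neg(1) = -1
  tokens.gen = max2(1, -1) = 1

Propagation after the edit:
  graph.txt feeds no computation that the output demands — nothing is marked dirty and nothing runs.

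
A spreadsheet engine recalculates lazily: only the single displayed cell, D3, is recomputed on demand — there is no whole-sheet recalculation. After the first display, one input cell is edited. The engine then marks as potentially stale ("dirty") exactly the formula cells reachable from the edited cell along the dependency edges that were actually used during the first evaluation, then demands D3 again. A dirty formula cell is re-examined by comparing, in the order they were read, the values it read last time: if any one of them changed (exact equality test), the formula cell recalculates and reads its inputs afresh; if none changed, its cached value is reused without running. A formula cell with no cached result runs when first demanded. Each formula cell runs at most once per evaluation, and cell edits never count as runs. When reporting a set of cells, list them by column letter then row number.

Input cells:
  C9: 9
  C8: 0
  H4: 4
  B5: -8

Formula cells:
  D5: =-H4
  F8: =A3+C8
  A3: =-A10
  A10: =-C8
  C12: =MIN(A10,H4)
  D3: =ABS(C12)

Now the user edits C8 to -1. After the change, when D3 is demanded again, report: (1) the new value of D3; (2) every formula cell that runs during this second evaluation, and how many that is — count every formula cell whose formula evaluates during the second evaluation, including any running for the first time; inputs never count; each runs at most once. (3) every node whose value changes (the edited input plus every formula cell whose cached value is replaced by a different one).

New value of D3: 1.
Formula cells that run: A10, C12, D3 — 3 in total.
Values that change: A10, C8, C12, D3.

First evaluation (everything demanded from the output):
  A10 = -(0) = 0
  C12 = MIN(0, 4) = 0
  D3 = ABS(0) = 0

Propagation after the edit:
  A10: runs — C8 0->-1; result 1.
  C12: runs — A10 0->1; result 1.
  D3: runs — C12 0->1; result 1.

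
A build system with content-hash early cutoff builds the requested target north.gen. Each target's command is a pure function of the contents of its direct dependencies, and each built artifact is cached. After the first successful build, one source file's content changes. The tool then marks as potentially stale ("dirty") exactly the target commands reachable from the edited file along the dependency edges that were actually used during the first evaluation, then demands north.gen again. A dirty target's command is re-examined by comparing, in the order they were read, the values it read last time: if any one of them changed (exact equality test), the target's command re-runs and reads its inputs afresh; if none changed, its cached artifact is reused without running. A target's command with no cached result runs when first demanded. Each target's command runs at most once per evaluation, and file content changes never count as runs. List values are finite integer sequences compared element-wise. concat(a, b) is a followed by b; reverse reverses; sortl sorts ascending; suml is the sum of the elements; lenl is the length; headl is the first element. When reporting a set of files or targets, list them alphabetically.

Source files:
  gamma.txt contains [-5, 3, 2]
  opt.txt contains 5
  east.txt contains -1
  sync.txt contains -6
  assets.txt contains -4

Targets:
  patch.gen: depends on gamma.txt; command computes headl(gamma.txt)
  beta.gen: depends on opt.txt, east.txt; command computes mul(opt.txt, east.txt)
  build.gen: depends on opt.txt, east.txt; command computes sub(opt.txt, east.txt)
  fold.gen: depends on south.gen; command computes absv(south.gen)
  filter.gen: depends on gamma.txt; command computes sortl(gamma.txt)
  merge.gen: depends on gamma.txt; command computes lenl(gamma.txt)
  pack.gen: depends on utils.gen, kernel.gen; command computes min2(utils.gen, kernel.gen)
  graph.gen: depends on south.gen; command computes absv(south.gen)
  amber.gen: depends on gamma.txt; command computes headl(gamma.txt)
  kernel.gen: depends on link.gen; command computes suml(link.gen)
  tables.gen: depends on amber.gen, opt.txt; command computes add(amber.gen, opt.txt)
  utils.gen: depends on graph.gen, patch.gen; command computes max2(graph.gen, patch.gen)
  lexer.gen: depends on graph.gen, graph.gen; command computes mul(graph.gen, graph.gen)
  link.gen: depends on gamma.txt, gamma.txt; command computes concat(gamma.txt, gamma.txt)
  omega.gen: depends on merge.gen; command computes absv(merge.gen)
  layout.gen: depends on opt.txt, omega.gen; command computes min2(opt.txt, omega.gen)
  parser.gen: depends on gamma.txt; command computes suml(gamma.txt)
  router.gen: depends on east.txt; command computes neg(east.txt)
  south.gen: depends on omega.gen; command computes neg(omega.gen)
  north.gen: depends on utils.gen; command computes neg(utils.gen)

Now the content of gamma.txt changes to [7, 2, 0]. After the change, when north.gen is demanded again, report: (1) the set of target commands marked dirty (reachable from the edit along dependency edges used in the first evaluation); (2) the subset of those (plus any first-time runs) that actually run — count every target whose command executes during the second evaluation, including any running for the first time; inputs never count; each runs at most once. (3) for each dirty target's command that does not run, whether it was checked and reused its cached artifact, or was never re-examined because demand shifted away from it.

Marked dirty: graph.gen, merge.gen, north.gen, omega.gen, patch.gen, south.gen, utils.gen.
Target commands that run: merge.gen, north.gen, patch.gen, utils.gen — 4 in total.
Checked but reused from cache: graph.gen, omega.gen, south.gen.
Key observation: the cutoff stops propagation at omega.gen — its inputs' values are unchanged, so it reuses its cache.

First evaluation (everything demanded from the output):
  merge.gen = lenl([-5, 3, 2]) = 3
  omega.gen = absv(3) = 3
  patch.gen = headl([-5, 3, 2]) = -5
  south.gen = neg(3) = -3
  graph.gen = absv(-3) = 3
  utils.gen = max2(3, -5) = 3
  north.gen = neg(3) = -3

Propagation after the edit:
  merge.gen: runs — gamma.txt [-5, 3, 2]->[7, 2, 0]; result 3 (same value as before).
  omega.gen: checked — values it read are unchanged (merge.gen unchanged); reused cached 3 without running.
  patch.gen: runs — gamma.txt [-5, 3, 2]->[7, 2, 0]; result 7.
  south.gen: checked — values it read are unchanged (omega.gen unchanged); reused cached -3 without running.
  graph.gen: checked — values it read are unchanged (south.gen unchanged); reused cached 3 without running.
  utils.gen: runs — patch.gen -5->7; result 7.
  north.gen: runs — utils.gen 3->7; result -7.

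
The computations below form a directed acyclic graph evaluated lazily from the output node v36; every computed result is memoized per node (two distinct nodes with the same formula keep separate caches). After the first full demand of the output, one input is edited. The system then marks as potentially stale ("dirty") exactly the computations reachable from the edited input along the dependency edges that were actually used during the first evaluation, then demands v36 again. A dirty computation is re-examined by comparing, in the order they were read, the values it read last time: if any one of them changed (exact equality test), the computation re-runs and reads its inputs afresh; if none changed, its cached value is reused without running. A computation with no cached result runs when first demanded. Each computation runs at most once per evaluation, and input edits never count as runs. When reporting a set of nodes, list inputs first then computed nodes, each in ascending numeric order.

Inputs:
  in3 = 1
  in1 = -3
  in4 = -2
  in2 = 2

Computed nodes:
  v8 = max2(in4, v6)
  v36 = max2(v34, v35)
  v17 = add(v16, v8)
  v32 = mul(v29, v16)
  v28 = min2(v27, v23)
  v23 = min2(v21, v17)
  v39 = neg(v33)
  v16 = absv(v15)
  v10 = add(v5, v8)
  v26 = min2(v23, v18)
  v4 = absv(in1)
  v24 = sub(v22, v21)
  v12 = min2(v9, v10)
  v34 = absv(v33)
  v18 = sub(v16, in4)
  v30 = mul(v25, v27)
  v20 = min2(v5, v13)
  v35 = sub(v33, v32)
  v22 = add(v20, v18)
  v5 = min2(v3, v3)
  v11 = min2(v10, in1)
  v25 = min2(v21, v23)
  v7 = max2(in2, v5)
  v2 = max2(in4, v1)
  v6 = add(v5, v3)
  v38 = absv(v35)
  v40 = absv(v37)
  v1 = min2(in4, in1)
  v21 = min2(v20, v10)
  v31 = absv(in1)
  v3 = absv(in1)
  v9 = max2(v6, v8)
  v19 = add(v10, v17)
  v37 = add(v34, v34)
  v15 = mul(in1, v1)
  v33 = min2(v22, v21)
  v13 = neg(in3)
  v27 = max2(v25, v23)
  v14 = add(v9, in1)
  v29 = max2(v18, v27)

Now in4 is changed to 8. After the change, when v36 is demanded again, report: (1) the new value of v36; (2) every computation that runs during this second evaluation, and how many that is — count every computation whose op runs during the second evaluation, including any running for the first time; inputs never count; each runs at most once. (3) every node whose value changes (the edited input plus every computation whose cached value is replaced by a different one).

First demand of the output computes:
  v1 = min2(-2, -3) = -3
  v3 = absv(-3) = 3
  v5 = min2(3, 3) = 3
  v6 = add(3, 3) = 6
  v8 = max2(-2, 6) = 6
  v10 = add(3, 6) = 9
  v13 = neg(1) = -1
  v15 = mul(-3, -3) = 9
  v16 = absv(9) = 9
  v17 = add(9, 6) = 15
  v18 = sub(9, -2) = 11
  v20 = min2(3, -1) = -1
  v21 = min2(-1, 9) = -1
  v22 = add(-1, 11) = 10
  v23 = min2(-1, 15) = -1
  v25 = min2(-1, -1) = -1
  v27 = max2(-1, -1) = -1
  v29 = max2(11, -1) = 11
  v32 = mul(11, 9) = 99
  v33 = min2(10, -1) = -1
  v34 = absv(-1) = 1
  v35 = sub(-1, 99) = -100
  v36 = max2(1, -100) = 1

After the edit, cleaning proceeds:
  v1: a read changed (in4 -2->8) — executes, giving -3 — identical to its old value.
  v8: a read changed (in4 -2->8) — executes, giving 8.
  v10: a read changed (v8 6->8) — executes, giving 11.
  v15: dirty, but its reads are unchanged (in1 unchanged, v1 unchanged); cached 9 stands.
  v16: dirty, but its reads are unchanged (v15 unchanged); cached 9 stands.
  v17: a read changed (v8 6->8) — executes, giving 17.
  v18: a read changed (in4 -2->8) — executes, giving 1.
  v21: a read changed (v10 9->11) — executes, giving -1 — identical to its old value.
  v22: a read changed (v18 11->1) — executes, giving 0.
  v23: a read changed (v17 15->17) — executes, giving -1 — identical to its old value.
  v25: dirty, but its reads are unchanged (v21 unchanged, v23 unchanged); cached -1 stands.
  v27: dirty, but its reads are unchanged (v25 unchanged, v23 unchanged); cached -1 stands.
  v29: a read changed (v18 11->1) — executes, giving 1.
  v32: a read changed (v29 11->1) — executes, giving 9.
  v33: a read changed (v22 10->0) — executes, giving -1 — identical to its old value.
  v34: dirty, but its reads are unchanged (v33 unchanged); cached 1 stands.
  v35: a read changed (v32 99->9) — executes, giving -10.
  v36: a read changed (v35 -100->-10) — executes, giving 1 — identical to its old value.

Note where the cutoff bites: v15 is checked, finds nothing changed, and keeps its cache.

Demanding v36 again yields 1.
13 computations run: v1, v8, v10, v17, v18, v21, v22, v23, v29, v32, v33, v35, v36.
The nodes whose values change: in4, v8, v10, v17, v18, v22, v29, v32, v35.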